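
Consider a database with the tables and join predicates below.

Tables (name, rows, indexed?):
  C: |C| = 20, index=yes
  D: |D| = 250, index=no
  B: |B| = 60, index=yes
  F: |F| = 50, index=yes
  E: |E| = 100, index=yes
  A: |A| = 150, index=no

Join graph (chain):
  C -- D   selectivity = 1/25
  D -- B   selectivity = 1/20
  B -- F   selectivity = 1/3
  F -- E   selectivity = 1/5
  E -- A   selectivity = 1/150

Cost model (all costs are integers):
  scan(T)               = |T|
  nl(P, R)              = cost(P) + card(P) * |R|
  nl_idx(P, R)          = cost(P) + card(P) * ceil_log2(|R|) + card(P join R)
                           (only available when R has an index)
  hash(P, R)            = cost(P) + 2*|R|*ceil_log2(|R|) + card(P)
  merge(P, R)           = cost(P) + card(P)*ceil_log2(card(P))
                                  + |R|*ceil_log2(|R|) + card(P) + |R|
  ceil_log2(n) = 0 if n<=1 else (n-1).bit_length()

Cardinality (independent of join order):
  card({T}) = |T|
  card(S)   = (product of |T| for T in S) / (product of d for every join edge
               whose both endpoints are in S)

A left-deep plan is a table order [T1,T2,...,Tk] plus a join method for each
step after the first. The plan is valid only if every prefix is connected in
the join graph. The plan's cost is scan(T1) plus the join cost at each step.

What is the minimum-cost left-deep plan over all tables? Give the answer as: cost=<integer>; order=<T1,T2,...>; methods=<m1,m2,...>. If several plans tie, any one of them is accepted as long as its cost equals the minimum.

cost=216620; order=D,C,B,F,E,A; methods=hash,hash,hash,hash,hash

Selinger DP (subsets sized 1..n):
  {C}: scan cost=20, card=20
  {D}: scan cost=250, card=250
  {B}: scan cost=60, card=60
  {F}: scan cost=50, card=50
  {E}: scan cost=100, card=100
  {A}: scan cost=150, card=150
  {CD}: card=200; try (C,hash)→700, (C,nl_idx)→1700, (D,merge)→2390, (C,merge)→2620, (D,hash)→4040, (D,nl)→5020 …(+1); best=700 via (C,hash)
  {BD}: card=750; try (B,hash)→1220, (B,nl_idx)→2500, (D,merge)→2730, (B,merge)→2920, (D,hash)→4120, (D,nl)→15060 …(+1); best=1220 via (B,hash)
  {BF}: card=1000; try (F,hash)→720, (B,hash)→820, (B,merge)→820, (F,merge)→830, (B,nl_idx)→1350, (F,nl_idx)→1420 …(+2); best=720 via (F,hash)
  {EF}: card=1000; try (F,hash)→800, (E,merge)→1200, (F,merge)→1250, (E,nl_idx)→1400, (E,hash)→1500, (F,nl_idx)→1700 …(+2); best=800 via (F,hash)
  {AE}: card=100; try (E,nl_idx)→1300, (E,hash)→1700, (A,merge)→2250, (E,merge)→2300, (A,hash)→2600, (A,nl)→15100 …(+1); best=1300 via (E,nl_idx)
  {BCD}: card=600; try (B,hash)→1620, (C,hash)→2170, (B,nl_idx)→2500, (B,merge)→2920, (C,nl_idx)→5570, (C,merge)→9590 …(+2); best=1620 via (B,hash)
  {BDF}: card=12500; try (F,hash)→2570, (D,hash)→5720, (F,merge)→9820, (D,merge)→13970, (F,nl_idx)→18220, (F,nl)→38720 …(+1); best=2570 via (F,hash)
  {BEF}: card=20000; try (B,hash)→2520, (E,hash)→3120, (B,merge)→12220, (E,merge)→12520, (B,nl_idx)→26800, (E,nl_idx)→27720 …(+2); best=2520 via (B,hash)
  {AEF}: card=1000; try (F,hash)→2000, (F,merge)→2450, (F,nl_idx)→2900, (A,hash)→4200, (F,nl)→6300, (A,merge)→13150 …(+1); best=2000 via (F,hash)
  {BCDF}: card=10000; try (F,hash)→2820, (F,merge)→8570, (F,nl_idx)→15220, (C,hash)→15270, (F,nl)→31620, (C,nl_idx)→75070 …(+2); best=2820 via (F,hash)
  {BDEF}: card=250000; try (E,hash)→16470, (D,hash)→26520, (E,merge)→190870, (D,merge)→324770, (E,nl_idx)→340070, (E,nl)→1252570 …(+1); best=16470 via (E,hash)
  {ABEF}: card=20000; try (B,hash)→3720, (B,merge)→13420, (A,hash)→24920, (B,nl_idx)→28000, (B,nl)→62000, (A,merge)→323870 …(+1); best=3720 via (B,hash)
  {BCDEF}: card=200000; try (E,hash)→14220, (E,merge)→153620, (C,hash)→266670, (E,nl_idx)→272820, (E,nl)→1002820, (C,nl_idx)→1466470 …(+2); best=14220 via (E,hash)
  {ABDEF}: card=250000; try (D,hash)→27720, (A,hash)→268870, (D,merge)→325970, (A,merge)→4767820, (D,nl)→5003720, (A,nl)→37516470; best=27720 via (D,hash)
  {ABCDEF}: card=200000; try (A,hash)→216620, (C,hash)→277920, (C,nl_idx)→1477720, (A,merge)→3815570, (C,merge)→4777840, (C,nl)→5027720 …(+1); best=216620 via (A,hash)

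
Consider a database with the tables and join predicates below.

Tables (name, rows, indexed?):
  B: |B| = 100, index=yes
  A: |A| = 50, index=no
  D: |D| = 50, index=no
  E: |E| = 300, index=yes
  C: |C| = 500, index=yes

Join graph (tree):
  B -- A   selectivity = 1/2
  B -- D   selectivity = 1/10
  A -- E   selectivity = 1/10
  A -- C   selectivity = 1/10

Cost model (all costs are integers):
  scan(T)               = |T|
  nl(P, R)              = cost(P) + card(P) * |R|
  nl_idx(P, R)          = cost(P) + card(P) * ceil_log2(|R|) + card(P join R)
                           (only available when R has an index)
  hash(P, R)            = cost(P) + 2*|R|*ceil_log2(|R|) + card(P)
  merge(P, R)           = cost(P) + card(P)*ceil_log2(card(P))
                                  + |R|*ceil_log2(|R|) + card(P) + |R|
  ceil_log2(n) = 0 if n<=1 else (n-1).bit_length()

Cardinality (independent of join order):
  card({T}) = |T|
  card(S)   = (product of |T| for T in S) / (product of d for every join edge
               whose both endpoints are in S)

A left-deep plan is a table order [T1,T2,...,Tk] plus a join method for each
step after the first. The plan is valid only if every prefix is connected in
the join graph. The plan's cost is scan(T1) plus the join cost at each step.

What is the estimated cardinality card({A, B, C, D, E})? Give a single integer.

18750000

Tables in S: A(50), B(100), C(500), D(50), E(300)
Edges inside S: B-A(d=2), B-D(d=10), A-E(d=10), A-C(d=10)
numerator = 50 * 100 * 500 * 50 * 300 = 37500000000
denominator = 2 * 10 * 10 * 10 = 2000
card(S) = 37500000000 / 2000 = 18750000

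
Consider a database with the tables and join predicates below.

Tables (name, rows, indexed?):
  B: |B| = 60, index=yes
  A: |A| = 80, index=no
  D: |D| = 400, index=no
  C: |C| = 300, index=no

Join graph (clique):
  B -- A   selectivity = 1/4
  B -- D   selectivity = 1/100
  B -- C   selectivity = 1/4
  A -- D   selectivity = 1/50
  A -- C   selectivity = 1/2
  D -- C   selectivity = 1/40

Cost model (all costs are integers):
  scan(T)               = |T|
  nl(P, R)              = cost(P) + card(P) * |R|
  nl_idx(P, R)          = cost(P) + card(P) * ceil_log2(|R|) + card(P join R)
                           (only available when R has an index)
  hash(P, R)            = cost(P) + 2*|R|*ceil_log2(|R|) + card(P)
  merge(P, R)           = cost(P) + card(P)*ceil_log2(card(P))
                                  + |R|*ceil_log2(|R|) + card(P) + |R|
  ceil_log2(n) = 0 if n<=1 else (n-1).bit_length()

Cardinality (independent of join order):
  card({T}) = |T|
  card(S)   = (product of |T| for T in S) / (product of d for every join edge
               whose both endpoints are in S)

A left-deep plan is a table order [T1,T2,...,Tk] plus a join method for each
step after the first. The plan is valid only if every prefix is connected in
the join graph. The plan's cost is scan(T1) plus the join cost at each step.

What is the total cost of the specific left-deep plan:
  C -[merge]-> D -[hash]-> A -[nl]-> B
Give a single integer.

155420

step 1: scan C: cost=300, card=300
step 2: join D via merge
    card(P join D) = 300*400/(40) = 3000
    cost = 300 + 300*9 + 400*9 + 300 + 400 = 7300
step 3: join A via hash
    card(P join A) = 3000*80/(50*2) = 2400
    cost = 7300 + 2*80*7 + 3000 = 11420
step 4: join B via nl
    card(P join B) = 2400*60/(4*100*4) = 90
    cost = 11420 + 2400*60 = 155420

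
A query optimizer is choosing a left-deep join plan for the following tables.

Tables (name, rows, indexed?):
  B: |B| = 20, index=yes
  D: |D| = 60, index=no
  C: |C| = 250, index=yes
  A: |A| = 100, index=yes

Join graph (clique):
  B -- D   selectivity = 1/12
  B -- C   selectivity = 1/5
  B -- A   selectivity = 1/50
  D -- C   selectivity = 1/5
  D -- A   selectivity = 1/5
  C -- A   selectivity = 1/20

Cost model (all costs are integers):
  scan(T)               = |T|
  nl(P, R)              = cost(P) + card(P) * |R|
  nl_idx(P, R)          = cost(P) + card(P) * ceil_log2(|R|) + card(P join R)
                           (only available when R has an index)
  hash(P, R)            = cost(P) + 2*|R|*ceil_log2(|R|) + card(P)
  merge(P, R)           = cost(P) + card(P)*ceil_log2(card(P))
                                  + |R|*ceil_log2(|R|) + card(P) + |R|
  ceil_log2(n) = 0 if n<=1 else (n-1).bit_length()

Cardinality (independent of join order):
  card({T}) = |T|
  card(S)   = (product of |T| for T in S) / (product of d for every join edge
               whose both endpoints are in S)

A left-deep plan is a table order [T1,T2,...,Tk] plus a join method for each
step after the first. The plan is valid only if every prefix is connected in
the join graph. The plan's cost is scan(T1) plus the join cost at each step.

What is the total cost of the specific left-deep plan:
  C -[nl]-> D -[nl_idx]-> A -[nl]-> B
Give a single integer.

step 1: scan C: cost=250, card=250
step 2: join D via nl
    card(P join D) = 250*60/(5) = 3000
    cost = 250 + 250*60 = 15250
step 3: join A via nl_idx
    card(P join A) = 3000*100/(5*20) = 3000
    cost = 15250 + 3000*7 + 3000 = 39250
step 4: join B via nl
    card(P join B) = 3000*20/(12*5*50) = 20
    cost = 39250 + 3000*20 = 99250

99250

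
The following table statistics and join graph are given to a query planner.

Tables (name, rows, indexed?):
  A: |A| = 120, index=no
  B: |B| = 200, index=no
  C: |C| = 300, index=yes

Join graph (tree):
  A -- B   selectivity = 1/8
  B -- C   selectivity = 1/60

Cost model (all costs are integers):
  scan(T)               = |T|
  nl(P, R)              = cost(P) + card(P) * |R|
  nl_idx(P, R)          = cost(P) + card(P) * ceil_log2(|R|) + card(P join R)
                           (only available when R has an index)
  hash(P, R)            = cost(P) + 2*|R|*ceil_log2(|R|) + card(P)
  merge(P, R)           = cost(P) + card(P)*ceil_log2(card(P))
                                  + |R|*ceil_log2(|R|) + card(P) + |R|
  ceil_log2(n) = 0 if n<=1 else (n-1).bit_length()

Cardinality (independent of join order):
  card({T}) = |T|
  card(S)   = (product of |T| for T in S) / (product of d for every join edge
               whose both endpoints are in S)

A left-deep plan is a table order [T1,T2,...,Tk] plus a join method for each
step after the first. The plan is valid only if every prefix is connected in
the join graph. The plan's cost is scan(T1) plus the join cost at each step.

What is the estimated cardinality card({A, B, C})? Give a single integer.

15000

Tables in S: A(120), B(200), C(300)
Edges inside S: A-B(d=8), B-C(d=60)
numerator = 120 * 200 * 300 = 7200000
denominator = 8 * 60 = 480
card(S) = 7200000 / 480 = 15000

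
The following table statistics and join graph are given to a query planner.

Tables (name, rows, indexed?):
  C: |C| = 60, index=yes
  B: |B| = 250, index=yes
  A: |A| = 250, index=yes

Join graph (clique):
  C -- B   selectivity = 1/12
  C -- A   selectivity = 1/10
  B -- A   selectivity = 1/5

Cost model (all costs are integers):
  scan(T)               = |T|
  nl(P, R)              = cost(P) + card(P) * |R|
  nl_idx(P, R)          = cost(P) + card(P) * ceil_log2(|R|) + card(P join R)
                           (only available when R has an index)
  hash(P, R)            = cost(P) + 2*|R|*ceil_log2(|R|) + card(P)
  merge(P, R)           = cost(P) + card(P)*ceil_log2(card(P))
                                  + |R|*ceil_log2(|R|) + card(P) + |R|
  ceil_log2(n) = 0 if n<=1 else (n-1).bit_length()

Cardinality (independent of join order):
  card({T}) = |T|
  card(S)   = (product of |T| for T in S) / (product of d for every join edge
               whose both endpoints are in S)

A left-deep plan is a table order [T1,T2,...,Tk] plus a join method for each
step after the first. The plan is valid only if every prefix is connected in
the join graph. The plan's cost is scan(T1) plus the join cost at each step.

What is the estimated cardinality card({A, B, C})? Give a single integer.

6250

Tables in S: A(250), B(250), C(60)
Edges inside S: C-B(d=12), C-A(d=10), B-A(d=5)
numerator = 250 * 250 * 60 = 3750000
denominator = 12 * 10 * 5 = 600
card(S) = 3750000 / 600 = 6250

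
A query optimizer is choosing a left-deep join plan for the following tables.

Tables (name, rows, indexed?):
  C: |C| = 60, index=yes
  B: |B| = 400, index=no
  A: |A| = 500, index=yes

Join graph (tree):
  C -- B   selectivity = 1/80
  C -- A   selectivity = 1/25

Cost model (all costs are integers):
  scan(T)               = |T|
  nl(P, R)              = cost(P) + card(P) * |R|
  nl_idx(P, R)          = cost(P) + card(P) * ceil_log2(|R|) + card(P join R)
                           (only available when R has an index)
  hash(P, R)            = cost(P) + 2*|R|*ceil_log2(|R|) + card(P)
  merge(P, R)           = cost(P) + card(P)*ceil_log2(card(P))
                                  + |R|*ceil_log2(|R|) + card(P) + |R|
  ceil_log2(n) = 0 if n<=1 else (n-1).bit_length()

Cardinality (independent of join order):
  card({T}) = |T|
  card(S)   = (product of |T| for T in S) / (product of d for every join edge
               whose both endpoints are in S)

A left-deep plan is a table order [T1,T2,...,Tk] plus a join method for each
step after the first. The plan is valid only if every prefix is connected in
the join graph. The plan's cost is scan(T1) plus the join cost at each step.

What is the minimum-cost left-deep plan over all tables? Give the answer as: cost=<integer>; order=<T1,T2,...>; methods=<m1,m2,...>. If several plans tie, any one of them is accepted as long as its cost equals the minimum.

cost=9520; order=B,C,A; methods=hash,merge

Selinger DP (subsets sized 1..n):
  {C}: scan cost=60, card=60
  {B}: scan cost=400, card=400
  {A}: scan cost=500, card=500
  {BC}: card=300; try (C,hash)→1520, (C,nl_idx)→3100, (B,merge)→4480, (C,merge)→4820, (B,hash)→7320, (B,nl)→24060 …(+1); best=1520 via (C,hash)
  {AC}: card=1200; try (C,hash)→1720, (A,nl_idx)→1800, (C,nl_idx)→4700, (A,merge)→5480, (C,merge)→5920, (A,hash)→9120 …(+2); best=1720 via (C,hash)
  {ABC}: card=6000; try (A,merge)→9520, (B,hash)→10120, (A,nl_idx)→10220, (A,hash)→10820, (B,merge)→20120, (A,nl)→151520 …(+1); best=9520 via (A,merge)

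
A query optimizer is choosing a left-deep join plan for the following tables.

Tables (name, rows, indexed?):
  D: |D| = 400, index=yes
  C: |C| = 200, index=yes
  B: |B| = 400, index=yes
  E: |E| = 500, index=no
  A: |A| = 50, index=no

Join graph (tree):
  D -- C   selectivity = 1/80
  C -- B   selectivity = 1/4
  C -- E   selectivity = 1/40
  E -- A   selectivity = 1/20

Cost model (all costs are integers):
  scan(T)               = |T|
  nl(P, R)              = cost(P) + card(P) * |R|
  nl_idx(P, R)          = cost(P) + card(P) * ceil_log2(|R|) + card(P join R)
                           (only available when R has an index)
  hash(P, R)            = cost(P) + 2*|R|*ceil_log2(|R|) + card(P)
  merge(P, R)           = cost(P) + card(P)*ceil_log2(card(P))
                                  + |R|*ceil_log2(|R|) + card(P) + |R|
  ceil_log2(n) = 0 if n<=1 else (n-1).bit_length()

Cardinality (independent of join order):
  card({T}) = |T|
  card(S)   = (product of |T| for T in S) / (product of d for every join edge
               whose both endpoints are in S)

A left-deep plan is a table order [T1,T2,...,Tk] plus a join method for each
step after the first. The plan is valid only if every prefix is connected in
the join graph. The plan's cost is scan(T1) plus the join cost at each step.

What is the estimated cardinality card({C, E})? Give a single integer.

2500

Tables in S: C(200), E(500)
Edges inside S: C-E(d=40)
numerator = 200 * 500 = 100000
denominator = 40 = 40
card(S) = 100000 / 40 = 2500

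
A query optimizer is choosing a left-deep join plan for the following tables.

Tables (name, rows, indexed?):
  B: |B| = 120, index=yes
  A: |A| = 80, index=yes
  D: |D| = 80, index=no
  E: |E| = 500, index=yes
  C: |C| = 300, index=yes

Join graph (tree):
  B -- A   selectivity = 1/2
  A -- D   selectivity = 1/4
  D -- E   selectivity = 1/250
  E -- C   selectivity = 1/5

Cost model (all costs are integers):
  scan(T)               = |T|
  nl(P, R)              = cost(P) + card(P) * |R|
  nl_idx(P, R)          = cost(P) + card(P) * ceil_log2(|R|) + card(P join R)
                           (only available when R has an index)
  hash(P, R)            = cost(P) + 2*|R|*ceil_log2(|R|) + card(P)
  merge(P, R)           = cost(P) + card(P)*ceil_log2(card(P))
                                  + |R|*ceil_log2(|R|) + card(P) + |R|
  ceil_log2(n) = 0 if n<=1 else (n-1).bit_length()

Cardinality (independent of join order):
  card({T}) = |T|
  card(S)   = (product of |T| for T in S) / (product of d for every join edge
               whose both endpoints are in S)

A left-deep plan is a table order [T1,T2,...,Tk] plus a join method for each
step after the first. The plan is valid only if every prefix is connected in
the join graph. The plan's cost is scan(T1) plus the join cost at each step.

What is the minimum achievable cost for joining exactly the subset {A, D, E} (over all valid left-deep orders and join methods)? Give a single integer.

Selinger DP over subsets of {A,D,E}:
  {A}: scan cost=80, card=80
  {D}: scan cost=80, card=80
  {E}: scan cost=500, card=500
  {AD}: card=1600; try (D,hash)→1280, (A,hash)→1280, (D,merge)→1360, (A,merge)→1360, (A,nl_idx)→2240, (D,nl)→6480 …(+1); best=1280 via (D,hash)
  {DE}: card=160; try (E,nl_idx)→960, (D,hash)→2120, (E,merge)→5720, (D,merge)→6140, (E,hash)→9160, (E,nl)→40080 …(+1); best=960 via (E,nl_idx)
  {ADE}: card=3200; try (A,hash)→2240, (A,merge)→3040, (A,nl_idx)→5280, (E,hash)→11880, (A,nl)→13760, (E,nl_idx)→18880 …(+2); best=2240 via (A,hash)

2240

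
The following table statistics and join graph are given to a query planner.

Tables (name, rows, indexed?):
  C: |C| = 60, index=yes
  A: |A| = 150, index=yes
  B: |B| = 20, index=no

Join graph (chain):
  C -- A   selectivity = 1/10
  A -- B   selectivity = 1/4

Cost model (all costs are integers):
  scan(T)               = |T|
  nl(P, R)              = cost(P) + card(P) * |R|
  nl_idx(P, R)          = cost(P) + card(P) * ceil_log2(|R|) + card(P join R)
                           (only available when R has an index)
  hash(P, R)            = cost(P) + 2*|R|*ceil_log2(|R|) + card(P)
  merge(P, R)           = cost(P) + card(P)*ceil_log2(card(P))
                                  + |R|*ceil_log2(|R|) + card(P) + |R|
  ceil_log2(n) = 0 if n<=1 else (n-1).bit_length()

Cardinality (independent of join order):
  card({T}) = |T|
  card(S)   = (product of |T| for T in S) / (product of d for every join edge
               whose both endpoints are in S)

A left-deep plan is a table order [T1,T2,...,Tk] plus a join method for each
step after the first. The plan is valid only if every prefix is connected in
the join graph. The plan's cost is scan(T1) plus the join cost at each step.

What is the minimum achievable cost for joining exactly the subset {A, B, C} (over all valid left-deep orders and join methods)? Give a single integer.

Selinger DP over subsets of {A,B,C}:
  {C}: scan cost=60, card=60
  {A}: scan cost=150, card=150
  {B}: scan cost=20, card=20
  {AC}: card=900; try (C,hash)→1020, (A,nl_idx)→1440, (A,merge)→1830, (C,merge)→1920, (C,nl_idx)→1950, (A,hash)→2520 …(+2); best=1020 via (C,hash)
  {AB}: card=750; try (B,hash)→500, (A,nl_idx)→930, (A,merge)→1490, (B,merge)→1620, (A,hash)→2440, (A,nl)→3020 …(+1); best=500 via (B,hash)
  {ABC}: card=4500; try (C,hash)→1970, (B,hash)→2120, (C,merge)→9170, (C,nl_idx)→9500, (B,merge)→11040, (B,nl)→19020 …(+1); best=1970 via (C,hash)

1970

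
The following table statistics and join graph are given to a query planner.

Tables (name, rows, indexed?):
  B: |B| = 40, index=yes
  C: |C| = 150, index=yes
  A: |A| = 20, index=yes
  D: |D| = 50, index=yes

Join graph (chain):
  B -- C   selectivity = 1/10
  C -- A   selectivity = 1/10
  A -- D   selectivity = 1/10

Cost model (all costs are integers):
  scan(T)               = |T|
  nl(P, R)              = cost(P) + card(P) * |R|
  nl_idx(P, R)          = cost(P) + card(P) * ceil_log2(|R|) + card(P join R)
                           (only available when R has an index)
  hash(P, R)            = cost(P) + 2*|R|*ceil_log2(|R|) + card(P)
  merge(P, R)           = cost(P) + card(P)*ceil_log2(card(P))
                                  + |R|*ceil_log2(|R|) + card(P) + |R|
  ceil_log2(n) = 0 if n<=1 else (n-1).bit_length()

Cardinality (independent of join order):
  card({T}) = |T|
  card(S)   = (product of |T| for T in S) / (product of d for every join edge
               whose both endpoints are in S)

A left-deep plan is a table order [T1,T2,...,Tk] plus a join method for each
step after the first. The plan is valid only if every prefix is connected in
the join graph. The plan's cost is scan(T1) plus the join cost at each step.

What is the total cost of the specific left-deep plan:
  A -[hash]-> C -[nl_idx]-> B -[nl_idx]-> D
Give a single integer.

18640

step 1: scan A: cost=20, card=20
step 2: join C via hash
    card(P join C) = 20*150/(10) = 300
    cost = 20 + 2*150*8 + 20 = 2440
step 3: join B via nl_idx
    card(P join B) = 300*40/(10) = 1200
    cost = 2440 + 300*6 + 1200 = 5440
step 4: join D via nl_idx
    card(P join D) = 1200*50/(10) = 6000
    cost = 5440 + 1200*6 + 6000 = 18640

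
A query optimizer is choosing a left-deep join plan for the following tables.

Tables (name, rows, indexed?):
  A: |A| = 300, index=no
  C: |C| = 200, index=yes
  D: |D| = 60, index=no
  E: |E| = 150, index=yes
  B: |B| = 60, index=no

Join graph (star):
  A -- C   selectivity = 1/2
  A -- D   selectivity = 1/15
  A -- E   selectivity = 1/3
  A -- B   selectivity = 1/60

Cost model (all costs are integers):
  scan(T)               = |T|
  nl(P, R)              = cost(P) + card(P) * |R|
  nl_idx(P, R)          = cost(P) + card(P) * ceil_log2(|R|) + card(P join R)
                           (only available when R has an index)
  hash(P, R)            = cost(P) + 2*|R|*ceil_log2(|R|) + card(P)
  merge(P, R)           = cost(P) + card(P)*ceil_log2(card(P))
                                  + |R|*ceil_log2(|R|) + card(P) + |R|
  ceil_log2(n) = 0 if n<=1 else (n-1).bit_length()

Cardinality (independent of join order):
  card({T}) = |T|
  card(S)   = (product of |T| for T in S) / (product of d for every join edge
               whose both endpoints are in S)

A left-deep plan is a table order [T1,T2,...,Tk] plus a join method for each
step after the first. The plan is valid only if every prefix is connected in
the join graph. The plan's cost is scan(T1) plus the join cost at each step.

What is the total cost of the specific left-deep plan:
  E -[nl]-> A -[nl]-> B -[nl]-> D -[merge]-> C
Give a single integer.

step 1: scan E: cost=150, card=150
step 2: join A via nl
    card(P join A) = 150*300/(3) = 15000
    cost = 150 + 150*300 = 45150
step 3: join B via nl
    card(P join B) = 15000*60/(60) = 15000
    cost = 45150 + 15000*60 = 945150
step 4: join D via nl
    card(P join D) = 15000*60/(15) = 60000
    cost = 945150 + 15000*60 = 1845150
step 5: join C via merge
    card(P join C) = 60000*200/(2) = 6000000
    cost = 1845150 + 60000*16 + 200*8 + 60000 + 200 = 2866950

2866950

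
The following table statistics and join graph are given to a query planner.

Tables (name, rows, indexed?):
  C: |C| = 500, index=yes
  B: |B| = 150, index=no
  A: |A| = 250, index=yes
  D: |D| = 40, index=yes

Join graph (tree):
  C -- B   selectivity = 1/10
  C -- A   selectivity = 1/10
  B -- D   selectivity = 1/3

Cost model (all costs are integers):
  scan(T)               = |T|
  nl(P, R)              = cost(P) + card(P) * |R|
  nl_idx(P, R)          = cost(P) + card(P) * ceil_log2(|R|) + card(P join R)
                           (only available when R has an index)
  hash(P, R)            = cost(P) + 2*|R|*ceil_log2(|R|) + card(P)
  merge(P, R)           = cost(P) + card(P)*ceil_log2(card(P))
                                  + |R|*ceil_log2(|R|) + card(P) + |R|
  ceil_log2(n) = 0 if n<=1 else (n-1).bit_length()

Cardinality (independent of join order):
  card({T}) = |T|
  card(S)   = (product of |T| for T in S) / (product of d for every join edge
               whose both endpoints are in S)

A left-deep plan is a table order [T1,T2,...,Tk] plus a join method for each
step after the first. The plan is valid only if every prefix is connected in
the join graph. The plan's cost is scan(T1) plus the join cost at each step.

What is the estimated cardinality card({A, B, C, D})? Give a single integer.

2500000

Tables in S: A(250), B(150), C(500), D(40)
Edges inside S: C-B(d=10), C-A(d=10), B-D(d=3)
numerator = 250 * 150 * 500 * 40 = 750000000
denominator = 10 * 10 * 3 = 300
card(S) = 750000000 / 300 = 2500000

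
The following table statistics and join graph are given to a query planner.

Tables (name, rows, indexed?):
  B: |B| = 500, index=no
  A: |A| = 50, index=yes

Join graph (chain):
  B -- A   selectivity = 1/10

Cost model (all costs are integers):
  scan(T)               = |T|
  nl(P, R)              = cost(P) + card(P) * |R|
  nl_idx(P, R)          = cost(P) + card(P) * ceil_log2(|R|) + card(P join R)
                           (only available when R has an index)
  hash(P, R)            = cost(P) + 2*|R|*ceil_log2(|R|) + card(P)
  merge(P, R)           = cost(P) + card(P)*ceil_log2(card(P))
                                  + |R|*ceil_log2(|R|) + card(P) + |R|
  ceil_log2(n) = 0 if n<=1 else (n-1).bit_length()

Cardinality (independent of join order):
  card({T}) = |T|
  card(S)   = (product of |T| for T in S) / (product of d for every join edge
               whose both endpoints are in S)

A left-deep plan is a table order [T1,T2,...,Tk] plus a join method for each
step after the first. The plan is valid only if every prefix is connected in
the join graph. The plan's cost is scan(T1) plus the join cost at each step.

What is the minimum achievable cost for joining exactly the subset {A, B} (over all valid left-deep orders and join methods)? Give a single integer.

1600

Selinger DP over subsets of {A,B}:
  {B}: scan cost=500, card=500
  {A}: scan cost=50, card=50
  {AB}: card=2500; try (A,hash)→1600, (B,merge)→5400, (A,merge)→5850, (A,nl_idx)→6000, (B,hash)→9100, (B,nl)→25050 …(+1); best=1600 via (A,hash)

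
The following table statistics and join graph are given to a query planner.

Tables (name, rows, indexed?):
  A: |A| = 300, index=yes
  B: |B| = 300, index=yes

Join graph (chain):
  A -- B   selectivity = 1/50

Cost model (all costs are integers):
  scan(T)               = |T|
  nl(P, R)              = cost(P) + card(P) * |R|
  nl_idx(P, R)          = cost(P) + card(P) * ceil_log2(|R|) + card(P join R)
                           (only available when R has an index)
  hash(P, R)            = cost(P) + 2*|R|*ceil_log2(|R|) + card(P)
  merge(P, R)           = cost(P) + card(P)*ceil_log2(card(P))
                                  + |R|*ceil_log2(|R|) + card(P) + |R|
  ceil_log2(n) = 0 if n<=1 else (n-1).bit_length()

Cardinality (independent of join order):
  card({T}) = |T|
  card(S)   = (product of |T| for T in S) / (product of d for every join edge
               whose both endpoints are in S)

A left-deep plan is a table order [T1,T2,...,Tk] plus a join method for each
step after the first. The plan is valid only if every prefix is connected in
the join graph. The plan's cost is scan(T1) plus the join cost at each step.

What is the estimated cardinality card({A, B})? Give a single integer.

1800

Tables in S: A(300), B(300)
Edges inside S: A-B(d=50)
numerator = 300 * 300 = 90000
denominator = 50 = 50
card(S) = 90000 / 50 = 1800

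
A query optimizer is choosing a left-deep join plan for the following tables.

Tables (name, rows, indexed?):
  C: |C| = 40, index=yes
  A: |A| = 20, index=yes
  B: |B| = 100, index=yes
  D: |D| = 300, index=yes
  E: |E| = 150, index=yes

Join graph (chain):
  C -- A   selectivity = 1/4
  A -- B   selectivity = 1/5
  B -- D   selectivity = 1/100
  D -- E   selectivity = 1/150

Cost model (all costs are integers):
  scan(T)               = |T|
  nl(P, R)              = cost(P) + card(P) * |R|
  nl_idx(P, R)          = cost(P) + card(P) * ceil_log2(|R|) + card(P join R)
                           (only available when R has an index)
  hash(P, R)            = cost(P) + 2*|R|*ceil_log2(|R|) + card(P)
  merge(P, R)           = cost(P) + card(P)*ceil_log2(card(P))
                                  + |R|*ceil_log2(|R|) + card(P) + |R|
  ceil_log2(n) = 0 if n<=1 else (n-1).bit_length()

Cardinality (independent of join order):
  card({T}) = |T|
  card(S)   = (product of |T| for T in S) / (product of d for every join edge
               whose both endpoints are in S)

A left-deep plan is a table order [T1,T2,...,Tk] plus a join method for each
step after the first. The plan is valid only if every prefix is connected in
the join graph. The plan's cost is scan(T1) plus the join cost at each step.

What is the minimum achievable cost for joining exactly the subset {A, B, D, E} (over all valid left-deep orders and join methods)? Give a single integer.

4000

Selinger DP over subsets of {A,B,D,E}:
  {A}: scan cost=20, card=20
  {B}: scan cost=100, card=100
  {D}: scan cost=300, card=300
  {E}: scan cost=150, card=150
  {AB}: card=400; try (A,hash)→400, (B,nl_idx)→560, (B,merge)→940, (A,nl_idx)→1000, (A,merge)→1020, (B,hash)→1440 …(+2); best=400 via (A,hash)
  {BD}: card=300; try (D,nl_idx)→1300, (B,hash)→2000, (B,nl_idx)→2700, (D,merge)→3900, (B,merge)→4100, (D,hash)→5600 …(+2); best=1300 via (D,nl_idx)
  {DE}: card=300; try (D,nl_idx)→1800, (E,hash)→3000, (E,nl_idx)→3000, (D,merge)→4500, (E,merge)→4650, (D,hash)→5700 …(+2); best=1800 via (D,nl_idx)
  {ABD}: card=1200; try (A,hash)→1800, (A,nl_idx)→4000, (A,merge)→4420, (D,nl_idx)→5200, (D,hash)→6200, (A,nl)→7300 …(+2); best=1800 via (A,hash)
  {BDE}: card=300; try (B,hash)→3500, (E,hash)→4000, (E,nl_idx)→4000, (B,nl_idx)→4200, (B,merge)→5600, (E,merge)→5650 …(+2); best=3500 via (B,hash)
  {ABDE}: card=1200; try (A,hash)→4000, (E,hash)→5400, (A,nl_idx)→6200, (A,merge)→6620, (A,nl)→9500, (E,nl_idx)→12600 …(+2); best=4000 via (A,hash)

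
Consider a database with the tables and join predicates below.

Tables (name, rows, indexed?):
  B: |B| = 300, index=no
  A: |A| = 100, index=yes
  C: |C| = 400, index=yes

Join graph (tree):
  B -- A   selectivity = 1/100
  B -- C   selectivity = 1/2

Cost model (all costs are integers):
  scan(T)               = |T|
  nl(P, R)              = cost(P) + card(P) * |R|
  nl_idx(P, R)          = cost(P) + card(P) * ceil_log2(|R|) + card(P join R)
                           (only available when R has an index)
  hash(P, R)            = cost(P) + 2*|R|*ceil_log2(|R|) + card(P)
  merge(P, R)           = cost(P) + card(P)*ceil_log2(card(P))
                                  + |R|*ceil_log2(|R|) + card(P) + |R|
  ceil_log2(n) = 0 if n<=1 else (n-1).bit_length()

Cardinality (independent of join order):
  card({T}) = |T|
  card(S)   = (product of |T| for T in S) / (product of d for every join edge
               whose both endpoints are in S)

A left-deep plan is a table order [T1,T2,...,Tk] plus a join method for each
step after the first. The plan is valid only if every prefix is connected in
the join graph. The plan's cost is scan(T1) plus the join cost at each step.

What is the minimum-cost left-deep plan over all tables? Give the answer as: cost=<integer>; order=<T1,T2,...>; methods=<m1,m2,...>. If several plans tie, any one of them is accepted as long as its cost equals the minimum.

Selinger DP (subsets sized 1..n):
  {B}: scan cost=300, card=300
  {A}: scan cost=100, card=100
  {C}: scan cost=400, card=400
  {AB}: card=300; try (A,hash)→2000, (A,nl_idx)→2700, (B,merge)→3900, (A,merge)→4100, (B,hash)→5600, (B,nl)→30100 …(+1); best=2000 via (A,hash)
  {BC}: card=60000; try (B,hash)→6200, (C,merge)→7300, (B,merge)→7400, (C,hash)→7800, (C,nl_idx)→63000, (C,nl)→120300 …(+1); best=6200 via (B,hash)
  {ABC}: card=60000; try (C,merge)→9000, (C,hash)→9500, (C,nl_idx)→64700, (A,hash)→67600, (C,nl)→122000, (A,nl_idx)→486200 …(+2); best=9000 via (C,merge)

cost=9000; order=B,A,C; methods=hash,merge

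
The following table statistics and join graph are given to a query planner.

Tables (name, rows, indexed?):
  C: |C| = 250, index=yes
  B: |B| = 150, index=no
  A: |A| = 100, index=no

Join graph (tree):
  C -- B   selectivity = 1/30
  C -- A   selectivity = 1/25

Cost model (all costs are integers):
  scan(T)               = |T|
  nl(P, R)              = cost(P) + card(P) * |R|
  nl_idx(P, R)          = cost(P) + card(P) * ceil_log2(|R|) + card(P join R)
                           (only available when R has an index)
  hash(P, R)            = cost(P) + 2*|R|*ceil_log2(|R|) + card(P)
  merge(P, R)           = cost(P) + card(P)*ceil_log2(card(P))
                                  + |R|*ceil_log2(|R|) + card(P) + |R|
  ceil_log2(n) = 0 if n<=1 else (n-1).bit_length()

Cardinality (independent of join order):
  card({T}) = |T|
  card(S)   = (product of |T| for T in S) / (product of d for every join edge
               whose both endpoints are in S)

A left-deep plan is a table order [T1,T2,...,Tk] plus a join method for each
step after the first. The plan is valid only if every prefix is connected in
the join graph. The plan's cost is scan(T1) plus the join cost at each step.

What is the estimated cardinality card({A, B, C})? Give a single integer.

Tables in S: A(100), B(150), C(250)
Edges inside S: C-B(d=30), C-A(d=25)
numerator = 100 * 150 * 250 = 3750000
denominator = 30 * 25 = 750
card(S) = 3750000 / 750 = 5000

5000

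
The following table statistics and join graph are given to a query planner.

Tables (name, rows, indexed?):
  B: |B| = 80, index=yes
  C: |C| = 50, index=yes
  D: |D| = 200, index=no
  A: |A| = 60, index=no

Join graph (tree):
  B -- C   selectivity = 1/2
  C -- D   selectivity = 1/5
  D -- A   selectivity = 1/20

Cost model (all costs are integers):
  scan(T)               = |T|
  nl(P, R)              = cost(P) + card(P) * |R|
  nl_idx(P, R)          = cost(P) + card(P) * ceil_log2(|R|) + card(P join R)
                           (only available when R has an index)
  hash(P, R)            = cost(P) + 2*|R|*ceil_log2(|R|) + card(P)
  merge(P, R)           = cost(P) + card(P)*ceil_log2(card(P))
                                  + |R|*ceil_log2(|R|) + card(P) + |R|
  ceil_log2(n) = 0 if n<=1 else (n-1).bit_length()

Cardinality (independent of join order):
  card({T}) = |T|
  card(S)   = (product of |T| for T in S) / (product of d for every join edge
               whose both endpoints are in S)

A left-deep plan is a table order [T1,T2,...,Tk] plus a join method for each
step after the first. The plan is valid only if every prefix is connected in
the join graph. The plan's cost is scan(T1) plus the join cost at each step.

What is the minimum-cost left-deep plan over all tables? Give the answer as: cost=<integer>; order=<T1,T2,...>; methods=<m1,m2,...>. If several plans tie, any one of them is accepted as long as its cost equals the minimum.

Selinger DP (subsets sized 1..n):
  {B}: scan cost=80, card=80
  {C}: scan cost=50, card=50
  {D}: scan cost=200, card=200
  {A}: scan cost=60, card=60
  {BC}: card=2000; try (C,hash)→760, (B,merge)→1040, (C,merge)→1070, (B,hash)→1220, (B,nl_idx)→2400, (C,nl_idx)→2560 …(+2); best=760 via (C,hash)
  {CD}: card=2000; try (C,hash)→1000, (D,merge)→2200, (C,merge)→2350, (D,hash)→3300, (C,nl_idx)→3400, (D,nl)→10050 …(+1); best=1000 via (C,hash)
  {AD}: card=600; try (A,hash)→1120, (D,merge)→2280, (A,merge)→2420, (D,hash)→3320, (D,nl)→12060, (A,nl)→12200; best=1120 via (A,hash)
  {BCD}: card=80000; try (B,hash)→4120, (D,hash)→5960, (B,merge)→25640, (D,merge)→26560, (B,nl_idx)→95000, (B,nl)→161000 …(+1); best=4120 via (B,hash)
  {ACD}: card=6000; try (C,hash)→2320, (A,hash)→3720, (C,merge)→8070, (C,nl_idx)→10720, (A,merge)→25420, (C,nl)→31120 …(+1); best=2320 via (C,hash)
  {ABCD}: card=240000; try (B,hash)→9440, (A,hash)→84840, (B,merge)→86960, (B,nl_idx)→284320, (B,nl)→482320, (A,merge)→1444540 …(+1); best=9440 via (B,hash)

cost=9440; order=D,A,C,B; methods=hash,hash,hash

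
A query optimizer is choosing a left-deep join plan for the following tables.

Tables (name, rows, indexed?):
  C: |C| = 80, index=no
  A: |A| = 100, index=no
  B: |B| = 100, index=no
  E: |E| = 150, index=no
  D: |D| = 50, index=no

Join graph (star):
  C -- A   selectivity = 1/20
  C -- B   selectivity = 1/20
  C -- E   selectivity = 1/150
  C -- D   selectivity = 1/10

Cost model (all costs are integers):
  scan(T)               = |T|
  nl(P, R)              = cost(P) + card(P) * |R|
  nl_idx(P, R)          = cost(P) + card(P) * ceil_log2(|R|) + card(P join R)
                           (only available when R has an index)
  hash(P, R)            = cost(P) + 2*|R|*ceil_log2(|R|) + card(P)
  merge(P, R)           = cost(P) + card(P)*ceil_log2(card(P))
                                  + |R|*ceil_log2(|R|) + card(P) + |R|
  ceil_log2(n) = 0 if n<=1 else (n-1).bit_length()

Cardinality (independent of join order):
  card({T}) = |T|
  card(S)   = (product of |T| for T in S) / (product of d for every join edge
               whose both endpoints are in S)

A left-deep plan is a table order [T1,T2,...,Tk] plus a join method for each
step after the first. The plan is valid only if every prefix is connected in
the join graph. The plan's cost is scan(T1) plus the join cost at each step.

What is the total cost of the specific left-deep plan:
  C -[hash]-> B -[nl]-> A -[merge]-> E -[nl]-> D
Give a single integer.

166910

step 1: scan C: cost=80, card=80
step 2: join B via hash
    card(P join B) = 80*100/(20) = 400
    cost = 80 + 2*100*7 + 80 = 1560
step 3: join A via nl
    card(P join A) = 400*100/(20) = 2000
    cost = 1560 + 400*100 = 41560
step 4: join E via merge
    card(P join E) = 2000*150/(150) = 2000
    cost = 41560 + 2000*11 + 150*8 + 2000 + 150 = 66910
step 5: join D via nl
    card(P join D) = 2000*50/(10) = 10000
    cost = 66910 + 2000*50 = 166910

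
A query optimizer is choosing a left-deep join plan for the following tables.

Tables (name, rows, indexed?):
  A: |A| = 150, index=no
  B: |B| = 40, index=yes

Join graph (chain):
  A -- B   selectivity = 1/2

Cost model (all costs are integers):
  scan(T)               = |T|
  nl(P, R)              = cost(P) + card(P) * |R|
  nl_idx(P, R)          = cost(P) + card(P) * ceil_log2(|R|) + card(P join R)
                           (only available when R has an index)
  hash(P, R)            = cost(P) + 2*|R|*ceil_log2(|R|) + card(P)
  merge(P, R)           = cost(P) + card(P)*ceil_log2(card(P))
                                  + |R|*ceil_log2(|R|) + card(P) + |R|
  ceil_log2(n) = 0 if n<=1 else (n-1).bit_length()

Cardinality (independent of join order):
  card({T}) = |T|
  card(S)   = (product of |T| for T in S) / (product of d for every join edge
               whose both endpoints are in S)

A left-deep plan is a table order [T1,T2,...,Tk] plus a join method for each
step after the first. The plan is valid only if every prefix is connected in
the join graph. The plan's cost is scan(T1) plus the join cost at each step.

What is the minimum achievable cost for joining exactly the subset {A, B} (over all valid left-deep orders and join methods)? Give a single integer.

Selinger DP over subsets of {A,B}:
  {A}: scan cost=150, card=150
  {B}: scan cost=40, card=40
  {AB}: card=3000; try (B,hash)→780, (A,merge)→1670, (B,merge)→1780, (A,hash)→2480, (B,nl_idx)→4050, (A,nl)→6040 …(+1); best=780 via (B,hash)

780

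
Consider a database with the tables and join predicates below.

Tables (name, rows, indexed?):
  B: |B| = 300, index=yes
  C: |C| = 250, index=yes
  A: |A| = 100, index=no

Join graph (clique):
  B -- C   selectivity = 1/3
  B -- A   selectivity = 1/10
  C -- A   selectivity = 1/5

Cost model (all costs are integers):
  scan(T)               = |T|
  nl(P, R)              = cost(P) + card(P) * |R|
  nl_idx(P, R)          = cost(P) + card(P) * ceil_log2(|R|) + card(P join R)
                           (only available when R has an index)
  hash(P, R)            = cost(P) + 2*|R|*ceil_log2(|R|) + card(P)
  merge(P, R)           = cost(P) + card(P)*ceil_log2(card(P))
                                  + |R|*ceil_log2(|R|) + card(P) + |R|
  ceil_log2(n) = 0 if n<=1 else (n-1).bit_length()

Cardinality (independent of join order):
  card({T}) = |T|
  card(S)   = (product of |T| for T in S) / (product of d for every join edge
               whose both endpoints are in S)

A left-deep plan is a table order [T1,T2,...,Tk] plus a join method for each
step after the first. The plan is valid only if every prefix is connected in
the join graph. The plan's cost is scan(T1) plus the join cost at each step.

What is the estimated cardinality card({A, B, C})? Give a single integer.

50000

Tables in S: A(100), B(300), C(250)
Edges inside S: B-C(d=3), B-A(d=10), C-A(d=5)
numerator = 100 * 300 * 250 = 7500000
denominator = 3 * 10 * 5 = 150
card(S) = 7500000 / 150 = 50000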